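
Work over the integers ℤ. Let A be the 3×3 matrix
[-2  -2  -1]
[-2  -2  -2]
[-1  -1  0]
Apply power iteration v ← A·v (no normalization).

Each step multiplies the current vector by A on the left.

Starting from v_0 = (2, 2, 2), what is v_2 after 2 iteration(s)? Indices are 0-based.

v_2 = (48, 52, 22)

v_0 = (2, 2, 2).
v_1 = A·v_0 = (-10, -12, -4).
v_2 = A·v_1 = (48, 52, 22).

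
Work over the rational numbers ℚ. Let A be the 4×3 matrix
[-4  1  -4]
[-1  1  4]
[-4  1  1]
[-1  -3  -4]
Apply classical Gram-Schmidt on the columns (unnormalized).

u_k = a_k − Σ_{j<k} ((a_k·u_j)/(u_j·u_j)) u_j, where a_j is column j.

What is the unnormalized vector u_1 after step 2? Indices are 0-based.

Step 1: u_0 = a_0 = (-4, -1, -4, -1).
Step 2: u_1 = a_1 − (-3/17)·u_0 = (5/17, 14/17, 5/17, -54/17).

u_1 = (5/17, 14/17, 5/17, -54/17)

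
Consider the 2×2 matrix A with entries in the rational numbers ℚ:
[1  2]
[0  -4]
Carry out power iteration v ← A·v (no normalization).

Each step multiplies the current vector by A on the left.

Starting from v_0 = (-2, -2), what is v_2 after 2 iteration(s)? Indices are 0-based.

v_2 = (10, -32)

v_0 = (-2, -2).
v_1 = A·v_0 = (-6, 8).
v_2 = A·v_1 = (10, -32).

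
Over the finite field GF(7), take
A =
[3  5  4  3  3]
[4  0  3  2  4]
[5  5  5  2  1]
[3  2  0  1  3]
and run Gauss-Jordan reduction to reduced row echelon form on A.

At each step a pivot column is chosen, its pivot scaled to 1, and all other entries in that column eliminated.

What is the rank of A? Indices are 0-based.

rank = 4

[1] R0 /= 3  ⇒  (1, 4, 6, 1, 1)
     R1 -= 4·R0  ⇒  (0, 5, 0, 5, 0)
     R2 -= 5·R0  ⇒  (0, 6, 3, 4, 3)
     R3 -= 3·R0  ⇒  (0, 4, 3, 5, 0)
[2] R1 /= 5  ⇒  (0, 1, 0, 1, 0)
     R0 -= 4·R1  ⇒  (1, 0, 6, 4, 1)
     R2 -= 6·R1  ⇒  (0, 0, 3, 5, 3)
     R3 -= 4·R1  ⇒  (0, 0, 3, 1, 0)
[3] R2 /= 3  ⇒  (0, 0, 1, 4, 1)
     R0 -= 6·R2  ⇒  (1, 0, 0, 1, 2)
     R3 -= 3·R2  ⇒  (0, 0, 0, 3, 4)
[4] R3 /= 3  ⇒  (0, 0, 0, 1, 6)
     R0 -= 1·R3  ⇒  (1, 0, 0, 0, 3)
     R1 -= 1·R3  ⇒  (0, 1, 0, 0, 1)
     R2 -= 4·R3  ⇒  (0, 0, 1, 0, 5)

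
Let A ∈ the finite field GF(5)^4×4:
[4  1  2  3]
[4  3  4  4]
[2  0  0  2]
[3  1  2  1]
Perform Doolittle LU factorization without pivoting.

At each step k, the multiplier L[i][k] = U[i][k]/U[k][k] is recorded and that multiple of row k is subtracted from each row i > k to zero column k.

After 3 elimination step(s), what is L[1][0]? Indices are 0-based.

k=0: U[0][0]=4
  eliminate (1,0): mult=1, new row 1: (0, 2, 2, 1); set L[1][0]=1
  eliminate (2,0): mult=3, new row 2: (0, 2, 4, 3); set L[2][0]=3
  eliminate (3,0): mult=2, new row 3: (0, 4, 3, 0); set L[3][0]=2
k=1: U[1][1]=2
  eliminate (2,1): mult=1, new row 2: (0, 0, 2, 2); set L[2][1]=1
  eliminate (3,1): mult=2, new row 3: (0, 0, 4, 3); set L[3][1]=2
k=2: U[2][2]=2
  eliminate (3,2): mult=2, new row 3: (0, 0, 0, 4); set L[3][2]=2

L[1][0] = 1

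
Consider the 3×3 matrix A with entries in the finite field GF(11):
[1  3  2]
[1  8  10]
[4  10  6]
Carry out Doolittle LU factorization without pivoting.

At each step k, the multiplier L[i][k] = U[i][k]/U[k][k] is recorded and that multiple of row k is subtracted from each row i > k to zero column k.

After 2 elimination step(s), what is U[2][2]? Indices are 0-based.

Step 1: pivot at (0,0) is 1.
  row1 ← row1 − (1)·row0  ⇒  L[1][0]=1, U row1=(0, 5, 8)
  row2 ← row2 − (4)·row0  ⇒  L[2][0]=4, U row2=(0, 9, 9)
Step 2: pivot at (1,1) is 5.
  row2 ← row2 − (4)·row1  ⇒  L[2][1]=4, U row2=(0, 0, 10)

U[2][2] = 10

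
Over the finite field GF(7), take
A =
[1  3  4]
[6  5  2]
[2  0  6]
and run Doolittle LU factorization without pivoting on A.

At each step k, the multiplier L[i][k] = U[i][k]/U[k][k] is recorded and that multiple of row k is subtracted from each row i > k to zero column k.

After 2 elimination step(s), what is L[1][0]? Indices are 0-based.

L[1][0] = 6

k=0: U[0][0]=1
  eliminate (1,0): mult=6, new row 1: (0, 1, 6); set L[1][0]=6
  eliminate (2,0): mult=2, new row 2: (0, 1, 5); set L[2][0]=2
k=1: U[1][1]=1
  eliminate (2,1): mult=1, new row 2: (0, 0, 6); set L[2][1]=1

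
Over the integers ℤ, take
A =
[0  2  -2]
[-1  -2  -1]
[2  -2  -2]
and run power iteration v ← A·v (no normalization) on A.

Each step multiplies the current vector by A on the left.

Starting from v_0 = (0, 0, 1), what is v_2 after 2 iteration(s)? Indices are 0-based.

v_2 = (2, 6, 2)

v_0 = (0, 0, 1).
v_1 = A·v_0 = (-2, -1, -2).
v_2 = A·v_1 = (2, 6, 2).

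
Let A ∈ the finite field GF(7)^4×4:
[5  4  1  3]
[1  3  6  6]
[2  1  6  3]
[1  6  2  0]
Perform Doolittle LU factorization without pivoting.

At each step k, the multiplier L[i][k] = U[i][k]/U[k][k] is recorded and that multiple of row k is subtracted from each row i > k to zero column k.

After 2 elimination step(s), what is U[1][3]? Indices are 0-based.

U[1][3] = 4

k=0: U[0][0]=5
  eliminate (1,0): mult=3, new row 1: (0, 5, 3, 4); set L[1][0]=3
  eliminate (2,0): mult=6, new row 2: (0, 5, 0, 6); set L[2][0]=6
  eliminate (3,0): mult=3, new row 3: (0, 1, 6, 5); set L[3][0]=3
k=1: U[1][1]=5
  eliminate (2,1): mult=1, new row 2: (0, 0, 4, 2); set L[2][1]=1
  eliminate (3,1): mult=3, new row 3: (0, 0, 4, 0); set L[3][1]=3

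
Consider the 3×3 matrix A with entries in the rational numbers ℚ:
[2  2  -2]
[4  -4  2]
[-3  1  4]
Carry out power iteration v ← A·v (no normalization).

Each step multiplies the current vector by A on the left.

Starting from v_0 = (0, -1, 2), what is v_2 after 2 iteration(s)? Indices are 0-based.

v_0 = (0, -1, 2).
v_1 = A·v_0 = (-6, 8, 7).
v_2 = A·v_1 = (-10, -42, 54).

v_2 = (-10, -42, 54)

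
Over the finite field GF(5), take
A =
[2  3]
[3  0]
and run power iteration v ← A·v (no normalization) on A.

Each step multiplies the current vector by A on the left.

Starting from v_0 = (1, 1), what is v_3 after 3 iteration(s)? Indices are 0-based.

v_0 = (1, 1).
v_1 = A·v_0 = (0, 3).
v_2 = A·v_1 = (4, 0).
v_3 = A·v_2 = (3, 2).

v_3 = (3, 2)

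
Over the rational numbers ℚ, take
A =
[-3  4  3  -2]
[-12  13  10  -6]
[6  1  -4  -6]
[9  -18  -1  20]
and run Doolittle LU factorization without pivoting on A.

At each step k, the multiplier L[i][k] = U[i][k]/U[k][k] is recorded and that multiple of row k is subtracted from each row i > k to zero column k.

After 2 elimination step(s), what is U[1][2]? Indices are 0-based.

k=0: U[0][0]=-3
  eliminate (1,0): mult=4, new row 1: (0, -3, -2, 2); set L[1][0]=4
  eliminate (2,0): mult=-2, new row 2: (0, 9, 2, -10); set L[2][0]=-2
  eliminate (3,0): mult=-3, new row 3: (0, -6, 8, 14); set L[3][0]=-3
k=1: U[1][1]=-3
  eliminate (2,1): mult=-3, new row 2: (0, 0, -4, -4); set L[2][1]=-3
  eliminate (3,1): mult=2, new row 3: (0, 0, 12, 10); set L[3][1]=2

U[1][2] = -2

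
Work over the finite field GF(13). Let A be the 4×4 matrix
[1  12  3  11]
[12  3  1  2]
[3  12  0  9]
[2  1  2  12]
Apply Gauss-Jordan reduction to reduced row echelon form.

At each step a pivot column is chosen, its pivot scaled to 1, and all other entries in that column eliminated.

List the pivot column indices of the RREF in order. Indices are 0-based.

pivot(0,0)=1: scale R0 → (1, 12, 3, 11)
  clear (1,0): R1 −= (12)R0 → (0, 2, 4, 0)
  clear (2,0): R2 −= (3)R0 → (0, 2, 4, 2)
  clear (3,0): R3 −= (2)R0 → (0, 3, 9, 3)
pivot(1,1)=2: scale R1 → (0, 1, 2, 0)
  clear (0,1): R0 −= (12)R1 → (1, 0, 5, 11)
  clear (2,1): R2 −= (2)R1 → (0, 0, 0, 2)
  clear (3,1): R3 −= (3)R1 → (0, 0, 3, 3)
pivot(2,2): swap R2↔R3
pivot(2,2)=3: scale R2 → (0, 0, 1, 1)
  clear (0,2): R0 −= (5)R2 → (1, 0, 0, 6)
  clear (1,2): R1 −= (2)R2 → (0, 1, 0, 11)
pivot(3,3)=2: scale R3 → (0, 0, 0, 1)
  clear (0,3): R0 −= (6)R3 → (1, 0, 0, 0)
  clear (1,3): R1 −= (11)R3 → (0, 1, 0, 0)
  clear (2,3): R2 −= (1)R3 → (0, 0, 1, 0)

pivot columns: 0, 1, 2, 3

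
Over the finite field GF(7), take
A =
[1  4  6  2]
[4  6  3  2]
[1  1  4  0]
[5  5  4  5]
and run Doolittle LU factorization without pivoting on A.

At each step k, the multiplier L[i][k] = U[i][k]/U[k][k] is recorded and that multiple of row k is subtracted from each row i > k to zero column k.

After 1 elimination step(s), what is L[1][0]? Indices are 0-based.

k=0: U[0][0]=1
  eliminate (1,0): mult=4, new row 1: (0, 4, 0, 1); set L[1][0]=4
  eliminate (2,0): mult=1, new row 2: (0, 4, 5, 5); set L[2][0]=1
  eliminate (3,0): mult=5, new row 3: (0, 6, 2, 2); set L[3][0]=5

L[1][0] = 4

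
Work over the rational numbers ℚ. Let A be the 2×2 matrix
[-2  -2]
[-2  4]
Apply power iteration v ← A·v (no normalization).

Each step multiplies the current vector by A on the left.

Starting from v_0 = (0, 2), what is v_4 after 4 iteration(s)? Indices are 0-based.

v_0 = (0, 2).
v_1 = A·v_0 = (-4, 8).
v_2 = A·v_1 = (-8, 40).
v_3 = A·v_2 = (-64, 176).
v_4 = A·v_3 = (-224, 832).

v_4 = (-224, 832)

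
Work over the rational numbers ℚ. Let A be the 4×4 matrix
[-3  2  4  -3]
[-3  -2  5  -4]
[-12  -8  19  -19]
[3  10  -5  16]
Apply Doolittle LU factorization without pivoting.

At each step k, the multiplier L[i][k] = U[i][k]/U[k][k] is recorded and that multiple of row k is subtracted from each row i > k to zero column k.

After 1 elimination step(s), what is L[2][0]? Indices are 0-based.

[col 0] pivot -3
  R1 -= 1*R0 → (0, -4, 1, -1)  (L[1][0] := 1)
  R2 -= 4*R0 → (0, -16, 3, -7)  (L[2][0] := 4)
  R3 -= -1*R0 → (0, 12, -1, 13)  (L[3][0] := -1)

L[2][0] = 4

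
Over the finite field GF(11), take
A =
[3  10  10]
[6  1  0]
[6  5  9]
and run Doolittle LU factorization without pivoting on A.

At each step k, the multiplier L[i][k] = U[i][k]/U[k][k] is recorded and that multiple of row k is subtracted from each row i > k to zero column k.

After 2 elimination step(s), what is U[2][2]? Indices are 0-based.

k=0: U[0][0]=3
  eliminate (1,0): mult=2, new row 1: (0, 3, 2); set L[1][0]=2
  eliminate (2,0): mult=2, new row 2: (0, 7, 0); set L[2][0]=2
k=1: U[1][1]=3
  eliminate (2,1): mult=6, new row 2: (0, 0, 10); set L[2][1]=6

U[2][2] = 10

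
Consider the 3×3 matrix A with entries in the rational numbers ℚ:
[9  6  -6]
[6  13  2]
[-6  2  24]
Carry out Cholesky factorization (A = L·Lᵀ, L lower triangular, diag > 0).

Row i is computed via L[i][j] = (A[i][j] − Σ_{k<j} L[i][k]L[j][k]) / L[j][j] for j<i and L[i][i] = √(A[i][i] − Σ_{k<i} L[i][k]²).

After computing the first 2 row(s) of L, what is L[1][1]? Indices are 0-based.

L[1][1] = 3

Step 1: L[0][0] = √(9) = 3.
  L[1][0] = (6) / L[0][0] = 2.
Step 2: L[1][1] = √(9) = 3.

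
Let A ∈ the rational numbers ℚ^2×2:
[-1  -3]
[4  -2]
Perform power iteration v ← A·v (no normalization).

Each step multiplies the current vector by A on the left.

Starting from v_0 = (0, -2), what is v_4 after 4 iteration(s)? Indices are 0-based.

v_4 = (342, 88)

v_0 = (0, -2).
v_1 = A·v_0 = (6, 4).
v_2 = A·v_1 = (-18, 16).
v_3 = A·v_2 = (-30, -104).
v_4 = A·v_3 = (342, 88).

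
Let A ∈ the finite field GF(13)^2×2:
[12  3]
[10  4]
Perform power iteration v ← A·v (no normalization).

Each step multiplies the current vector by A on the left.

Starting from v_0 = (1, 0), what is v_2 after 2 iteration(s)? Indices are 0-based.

v_2 = (5, 4)

v_0 = (1, 0).
v_1 = A·v_0 = (12, 10).
v_2 = A·v_1 = (5, 4).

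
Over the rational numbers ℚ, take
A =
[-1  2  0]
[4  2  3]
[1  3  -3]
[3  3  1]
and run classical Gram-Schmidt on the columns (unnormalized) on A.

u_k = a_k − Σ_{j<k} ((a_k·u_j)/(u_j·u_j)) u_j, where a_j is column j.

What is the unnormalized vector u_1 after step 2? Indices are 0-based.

Step 1: u_0 = a_0 = (-1, 4, 1, 3).
Step 2: u_1 = a_1 − (2/3)·u_0 = (8/3, -2/3, 7/3, 1).

u_1 = (8/3, -2/3, 7/3, 1)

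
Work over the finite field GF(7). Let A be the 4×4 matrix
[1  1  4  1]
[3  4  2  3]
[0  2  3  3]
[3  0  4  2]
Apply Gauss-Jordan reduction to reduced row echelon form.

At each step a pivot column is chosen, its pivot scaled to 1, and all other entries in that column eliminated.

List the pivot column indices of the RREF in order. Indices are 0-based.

pivot columns: 0, 1, 2

[1] R0 /= 1  ⇒  (1, 1, 4, 1)
     R1 -= 3·R0  ⇒  (0, 1, 4, 0)
     R3 -= 3·R0  ⇒  (0, 4, 6, 6)
[2] R1 /= 1  ⇒  (0, 1, 4, 0)
     R0 -= 1·R1  ⇒  (1, 0, 0, 1)
     R2 -= 2·R1  ⇒  (0, 0, 2, 3)
     R3 -= 4·R1  ⇒  (0, 0, 4, 6)
[3] R2 /= 2  ⇒  (0, 0, 1, 5)
     R1 -= 4·R2  ⇒  (0, 1, 0, 1)
     R3 -= 4·R2  ⇒  (0, 0, 0, 0)
column 3 empty below row 3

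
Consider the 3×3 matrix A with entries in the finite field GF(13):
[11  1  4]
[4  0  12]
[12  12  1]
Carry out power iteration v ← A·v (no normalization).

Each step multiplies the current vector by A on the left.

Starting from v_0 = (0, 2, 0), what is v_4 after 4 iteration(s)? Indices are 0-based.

v_0 = (0, 2, 0).
v_1 = A·v_0 = (2, 0, 11).
v_2 = A·v_1 = (1, 10, 9).
v_3 = A·v_2 = (5, 8, 11).
v_4 = A·v_3 = (3, 9, 11).

v_4 = (3, 9, 11)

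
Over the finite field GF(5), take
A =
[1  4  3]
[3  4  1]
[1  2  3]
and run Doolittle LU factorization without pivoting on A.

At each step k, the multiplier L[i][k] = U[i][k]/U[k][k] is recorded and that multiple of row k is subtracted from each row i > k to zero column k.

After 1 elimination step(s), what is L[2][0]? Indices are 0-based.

Step 1: pivot at (0,0) is 1.
  row1 ← row1 − (3)·row0  ⇒  L[1][0]=3, U row1=(0, 2, 2)
  row2 ← row2 − (1)·row0  ⇒  L[2][0]=1, U row2=(0, 3, 0)

L[2][0] = 1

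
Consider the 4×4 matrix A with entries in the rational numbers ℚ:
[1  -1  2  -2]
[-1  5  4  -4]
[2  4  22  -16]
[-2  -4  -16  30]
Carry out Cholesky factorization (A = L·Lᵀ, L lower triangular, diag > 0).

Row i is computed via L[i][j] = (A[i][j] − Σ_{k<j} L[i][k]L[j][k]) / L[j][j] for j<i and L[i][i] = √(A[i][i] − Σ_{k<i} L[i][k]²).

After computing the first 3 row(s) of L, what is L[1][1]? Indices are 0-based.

L[1][1] = 2

Step 1: L[0][0] = √(1) = 1.
  L[1][0] = (-1) / L[0][0] = -1.
Step 2: L[1][1] = √(4) = 2.
  L[2][0] = (2) / L[0][0] = 2.
  L[2][1] = (6) / L[1][1] = 3.
Step 3: L[2][2] = √(9) = 3.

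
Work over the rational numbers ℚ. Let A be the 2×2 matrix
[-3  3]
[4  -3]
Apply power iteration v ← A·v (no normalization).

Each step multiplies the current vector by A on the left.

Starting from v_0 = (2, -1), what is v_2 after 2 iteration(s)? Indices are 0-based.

v_0 = (2, -1).
v_1 = A·v_0 = (-9, 11).
v_2 = A·v_1 = (60, -69).

v_2 = (60, -69)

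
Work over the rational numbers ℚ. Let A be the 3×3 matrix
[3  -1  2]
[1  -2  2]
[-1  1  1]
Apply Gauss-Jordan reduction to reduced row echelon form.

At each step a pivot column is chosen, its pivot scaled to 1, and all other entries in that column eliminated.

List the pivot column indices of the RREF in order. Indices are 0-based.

pivot columns: 0, 1, 2

[1] R0 /= 3  ⇒  (1, -1/3, 2/3)
     R1 -= 1·R0  ⇒  (0, -5/3, 4/3)
     R2 -= -1·R0  ⇒  (0, 2/3, 5/3)
[2] R1 /= -5/3  ⇒  (0, 1, -4/5)
     R0 -= -1/3·R1  ⇒  (1, 0, 2/5)
     R2 -= 2/3·R1  ⇒  (0, 0, 11/5)
[3] R2 /= 11/5  ⇒  (0, 0, 1)
     R0 -= 2/5·R2  ⇒  (1, 0, 0)
     R1 -= -4/5·R2  ⇒  (0, 1, 0)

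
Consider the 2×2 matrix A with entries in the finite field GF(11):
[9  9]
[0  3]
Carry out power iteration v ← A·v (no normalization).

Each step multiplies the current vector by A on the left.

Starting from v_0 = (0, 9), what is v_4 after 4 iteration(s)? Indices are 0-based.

v_0 = (0, 9).
v_1 = A·v_0 = (4, 5).
v_2 = A·v_1 = (4, 4).
v_3 = A·v_2 = (6, 1).
v_4 = A·v_3 = (8, 3).

v_4 = (8, 3)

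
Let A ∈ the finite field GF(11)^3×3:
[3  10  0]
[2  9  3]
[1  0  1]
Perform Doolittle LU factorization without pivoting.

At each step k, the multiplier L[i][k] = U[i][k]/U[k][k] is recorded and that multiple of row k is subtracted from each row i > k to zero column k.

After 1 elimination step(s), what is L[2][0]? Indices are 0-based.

L[2][0] = 4

[col 0] pivot 3
  R1 -= 8*R0 → (0, 6, 3)  (L[1][0] := 8)
  R2 -= 4*R0 → (0, 4, 1)  (L[2][0] := 4)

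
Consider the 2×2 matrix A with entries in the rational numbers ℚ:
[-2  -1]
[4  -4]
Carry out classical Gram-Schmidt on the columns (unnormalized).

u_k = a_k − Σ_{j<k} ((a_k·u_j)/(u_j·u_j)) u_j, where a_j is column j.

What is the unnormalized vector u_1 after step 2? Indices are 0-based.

u_1 = (-12/5, -6/5)

Step 1: u_0 = a_0 = (-2, 4).
Step 2: u_1 = a_1 − (-7/10)·u_0 = (-12/5, -6/5).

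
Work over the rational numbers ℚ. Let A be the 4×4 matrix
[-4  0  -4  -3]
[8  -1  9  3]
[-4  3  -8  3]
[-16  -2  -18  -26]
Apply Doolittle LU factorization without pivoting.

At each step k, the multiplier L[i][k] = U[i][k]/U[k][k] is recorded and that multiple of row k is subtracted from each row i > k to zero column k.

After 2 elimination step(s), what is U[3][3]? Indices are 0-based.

Step 1: pivot at (0,0) is -4.
  row1 ← row1 − (-2)·row0  ⇒  L[1][0]=-2, U row1=(0, -1, 1, -3)
  row2 ← row2 − (1)·row0  ⇒  L[2][0]=1, U row2=(0, 3, -4, 6)
  row3 ← row3 − (4)·row0  ⇒  L[3][0]=4, U row3=(0, -2, -2, -14)
Step 2: pivot at (1,1) is -1.
  row2 ← row2 − (-3)·row1  ⇒  L[2][1]=-3, U row2=(0, 0, -1, -3)
  row3 ← row3 − (2)·row1  ⇒  L[3][1]=2, U row3=(0, 0, -4, -8)

U[3][3] = -8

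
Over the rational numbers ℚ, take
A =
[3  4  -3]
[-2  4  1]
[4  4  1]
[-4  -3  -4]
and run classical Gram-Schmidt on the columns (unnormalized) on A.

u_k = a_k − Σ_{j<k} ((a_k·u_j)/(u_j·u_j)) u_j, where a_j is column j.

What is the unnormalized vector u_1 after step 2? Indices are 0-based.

Step 1: u_0 = a_0 = (3, -2, 4, -4).
Step 2: u_1 = a_1 − (32/45)·u_0 = (28/15, 244/45, 52/45, -7/45).

u_1 = (28/15, 244/45, 52/45, -7/45)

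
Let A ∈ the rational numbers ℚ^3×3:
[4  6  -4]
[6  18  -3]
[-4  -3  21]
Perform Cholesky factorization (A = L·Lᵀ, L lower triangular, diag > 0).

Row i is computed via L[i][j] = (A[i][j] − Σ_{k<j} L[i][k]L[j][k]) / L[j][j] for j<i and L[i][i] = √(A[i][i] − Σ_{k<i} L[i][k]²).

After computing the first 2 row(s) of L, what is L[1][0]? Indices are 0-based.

L[1][0] = 3

Step 1: L[0][0] = √(4) = 2.
  L[1][0] = (6) / L[0][0] = 3.
Step 2: L[1][1] = √(9) = 3.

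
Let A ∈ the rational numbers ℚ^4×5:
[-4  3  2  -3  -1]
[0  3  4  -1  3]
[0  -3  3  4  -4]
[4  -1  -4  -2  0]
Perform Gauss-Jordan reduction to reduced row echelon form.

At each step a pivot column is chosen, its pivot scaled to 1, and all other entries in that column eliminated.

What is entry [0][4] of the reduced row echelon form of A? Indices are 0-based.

[1] R0 /= -4  ⇒  (1, -3/4, -1/2, 3/4, 1/4)
     R3 -= 4·R0  ⇒  (0, 2, -2, -5, -1)
[2] R1 /= 3  ⇒  (0, 1, 4/3, -1/3, 1)
     R0 -= -3/4·R1  ⇒  (1, 0, 1/2, 1/2, 1)
     R2 -= -3·R1  ⇒  (0, 0, 7, 3, -1)
     R3 -= 2·R1  ⇒  (0, 0, -14/3, -13/3, -3)
[3] R2 /= 7  ⇒  (0, 0, 1, 3/7, -1/7)
     R0 -= 1/2·R2  ⇒  (1, 0, 0, 2/7, 15/14)
     R1 -= 4/3·R2  ⇒  (0, 1, 0, -19/21, 25/21)
     R3 -= -14/3·R2  ⇒  (0, 0, 0, -7/3, -11/3)
[4] R3 /= -7/3  ⇒  (0, 0, 0, 1, 11/7)
     R0 -= 2/7·R3  ⇒  (1, 0, 0, 0, 61/98)
     R1 -= -19/21·R3  ⇒  (0, 1, 0, 0, 128/49)
     R2 -= 3/7·R3  ⇒  (0, 0, 1, 0, -40/49)

M[0][4] = 61/98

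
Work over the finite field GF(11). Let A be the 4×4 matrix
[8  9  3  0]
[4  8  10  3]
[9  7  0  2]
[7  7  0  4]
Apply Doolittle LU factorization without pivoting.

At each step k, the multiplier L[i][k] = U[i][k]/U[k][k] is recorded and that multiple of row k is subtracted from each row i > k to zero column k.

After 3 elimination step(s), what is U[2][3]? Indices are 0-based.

[col 0] pivot 8
  R1 -= 6*R0 → (0, 9, 3, 3)  (L[1][0] := 6)
  R2 -= 8*R0 → (0, 1, 9, 2)  (L[2][0] := 8)
  R3 -= 5*R0 → (0, 6, 7, 4)  (L[3][0] := 5)
[col 1] pivot 9
  R2 -= 5*R1 → (0, 0, 5, 9)  (L[2][1] := 5)
  R3 -= 8*R1 → (0, 0, 5, 2)  (L[3][1] := 8)
[col 2] pivot 5
  R3 -= 1*R2 → (0, 0, 0, 4)  (L[3][2] := 1)

U[2][3] = 9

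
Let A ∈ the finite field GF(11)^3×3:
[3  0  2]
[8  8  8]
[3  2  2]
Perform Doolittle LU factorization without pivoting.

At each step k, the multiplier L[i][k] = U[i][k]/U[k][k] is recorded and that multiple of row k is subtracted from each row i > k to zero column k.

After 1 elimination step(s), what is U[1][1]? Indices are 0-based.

U[1][1] = 8

Step 1: pivot at (0,0) is 3.
  row1 ← row1 − (10)·row0  ⇒  L[1][0]=10, U row1=(0, 8, 10)
  row2 ← row2 − (1)·row0  ⇒  L[2][0]=1, U row2=(0, 2, 0)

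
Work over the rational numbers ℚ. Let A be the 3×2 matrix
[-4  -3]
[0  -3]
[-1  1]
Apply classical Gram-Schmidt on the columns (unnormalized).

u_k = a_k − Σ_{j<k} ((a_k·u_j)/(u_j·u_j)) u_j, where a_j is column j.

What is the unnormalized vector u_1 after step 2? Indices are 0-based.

u_1 = (-7/17, -3, 28/17)

Step 1: u_0 = a_0 = (-4, 0, -1).
Step 2: u_1 = a_1 − (11/17)·u_0 = (-7/17, -3, 28/17).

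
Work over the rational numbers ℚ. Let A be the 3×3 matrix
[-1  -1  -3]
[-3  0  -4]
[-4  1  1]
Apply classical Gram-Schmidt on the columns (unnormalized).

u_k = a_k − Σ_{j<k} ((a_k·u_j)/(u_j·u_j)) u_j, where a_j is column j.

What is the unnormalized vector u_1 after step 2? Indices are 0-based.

Step 1: u_0 = a_0 = (-1, -3, -4).
Step 2: u_1 = a_1 − (-3/26)·u_0 = (-29/26, -9/26, 7/13).

u_1 = (-29/26, -9/26, 7/13)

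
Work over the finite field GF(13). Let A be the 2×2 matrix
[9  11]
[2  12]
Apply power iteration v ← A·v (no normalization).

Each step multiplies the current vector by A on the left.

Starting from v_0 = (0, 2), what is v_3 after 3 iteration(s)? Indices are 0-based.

v_3 = (10, 7)

v_0 = (0, 2).
v_1 = A·v_0 = (9, 11).
v_2 = A·v_1 = (7, 7).
v_3 = A·v_2 = (10, 7).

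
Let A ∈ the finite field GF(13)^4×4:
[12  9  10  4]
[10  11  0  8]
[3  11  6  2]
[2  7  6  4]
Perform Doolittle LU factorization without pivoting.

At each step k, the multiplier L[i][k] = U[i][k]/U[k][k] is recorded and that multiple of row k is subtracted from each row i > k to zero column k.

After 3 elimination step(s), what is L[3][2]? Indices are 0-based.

L[3][2] = 7

k=0: U[0][0]=12
  eliminate (1,0): mult=3, new row 1: (0, 10, 9, 9); set L[1][0]=3
  eliminate (2,0): mult=10, new row 2: (0, 12, 10, 1); set L[2][0]=10
  eliminate (3,0): mult=11, new row 3: (0, 12, 0, 12); set L[3][0]=11
k=1: U[1][1]=10
  eliminate (2,1): mult=9, new row 2: (0, 0, 7, 11); set L[2][1]=9
  eliminate (3,1): mult=9, new row 3: (0, 0, 10, 9); set L[3][1]=9
k=2: U[2][2]=7
  eliminate (3,2): mult=7, new row 3: (0, 0, 0, 10); set L[3][2]=7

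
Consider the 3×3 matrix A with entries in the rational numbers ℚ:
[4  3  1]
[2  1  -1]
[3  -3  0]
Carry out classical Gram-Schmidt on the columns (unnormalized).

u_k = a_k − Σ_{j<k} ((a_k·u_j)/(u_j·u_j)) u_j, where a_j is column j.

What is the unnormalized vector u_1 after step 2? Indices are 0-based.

Step 1: u_0 = a_0 = (4, 2, 3).
Step 2: u_1 = a_1 − (5/29)·u_0 = (67/29, 19/29, -102/29).

u_1 = (67/29, 19/29, -102/29)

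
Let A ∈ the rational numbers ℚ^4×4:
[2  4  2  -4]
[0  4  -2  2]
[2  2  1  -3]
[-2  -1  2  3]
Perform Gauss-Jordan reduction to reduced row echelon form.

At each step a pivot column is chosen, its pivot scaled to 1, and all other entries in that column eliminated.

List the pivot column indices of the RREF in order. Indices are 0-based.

pivot columns: 0, 1, 2, 3

[1] R0 /= 2  ⇒  (1, 2, 1, -2)
     R2 -= 2·R0  ⇒  (0, -2, -1, 1)
     R3 -= -2·R0  ⇒  (0, 3, 4, -1)
[2] R1 /= 4  ⇒  (0, 1, -1/2, 1/2)
     R0 -= 2·R1  ⇒  (1, 0, 2, -3)
     R2 -= -2·R1  ⇒  (0, 0, -2, 2)
     R3 -= 3·R1  ⇒  (0, 0, 11/2, -5/2)
[3] R2 /= -2  ⇒  (0, 0, 1, -1)
     R0 -= 2·R2  ⇒  (1, 0, 0, -1)
     R1 -= -1/2·R2  ⇒  (0, 1, 0, 0)
     R3 -= 11/2·R2  ⇒  (0, 0, 0, 3)
[4] R3 /= 3  ⇒  (0, 0, 0, 1)
     R0 -= -1·R3  ⇒  (1, 0, 0, 0)
     R2 -= -1·R3  ⇒  (0, 0, 1, 0)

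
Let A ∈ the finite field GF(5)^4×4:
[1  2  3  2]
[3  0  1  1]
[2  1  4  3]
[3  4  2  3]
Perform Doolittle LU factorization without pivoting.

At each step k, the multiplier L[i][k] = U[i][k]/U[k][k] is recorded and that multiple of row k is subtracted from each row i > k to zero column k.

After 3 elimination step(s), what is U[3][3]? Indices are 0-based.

[col 0] pivot 1
  R1 -= 3*R0 → (0, 4, 2, 0)  (L[1][0] := 3)
  R2 -= 2*R0 → (0, 2, 3, 4)  (L[2][0] := 2)
  R3 -= 3*R0 → (0, 3, 3, 2)  (L[3][0] := 3)
[col 1] pivot 4
  R2 -= 3*R1 → (0, 0, 2, 4)  (L[2][1] := 3)
  R3 -= 2*R1 → (0, 0, 4, 2)  (L[3][1] := 2)
[col 2] pivot 2
  R3 -= 2*R2 → (0, 0, 0, 4)  (L[3][2] := 2)

U[3][3] = 4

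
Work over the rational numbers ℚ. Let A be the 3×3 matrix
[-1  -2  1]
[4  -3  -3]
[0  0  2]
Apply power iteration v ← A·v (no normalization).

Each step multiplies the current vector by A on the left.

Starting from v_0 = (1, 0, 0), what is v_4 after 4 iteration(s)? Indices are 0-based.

v_4 = (-79, 96, 0)

v_0 = (1, 0, 0).
v_1 = A·v_0 = (-1, 4, 0).
v_2 = A·v_1 = (-7, -16, 0).
v_3 = A·v_2 = (39, 20, 0).
v_4 = A·v_3 = (-79, 96, 0).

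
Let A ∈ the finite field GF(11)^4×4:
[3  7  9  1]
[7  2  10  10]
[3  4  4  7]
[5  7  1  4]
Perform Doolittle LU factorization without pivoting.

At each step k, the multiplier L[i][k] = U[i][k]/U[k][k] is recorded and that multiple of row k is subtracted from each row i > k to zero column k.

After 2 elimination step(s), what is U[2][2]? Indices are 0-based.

k=0: U[0][0]=3
  eliminate (1,0): mult=6, new row 1: (0, 4, 0, 4); set L[1][0]=6
  eliminate (2,0): mult=1, new row 2: (0, 8, 6, 6); set L[2][0]=1
  eliminate (3,0): mult=9, new row 3: (0, 10, 8, 6); set L[3][0]=9
k=1: U[1][1]=4
  eliminate (2,1): mult=2, new row 2: (0, 0, 6, 9); set L[2][1]=2
  eliminate (3,1): mult=8, new row 3: (0, 0, 8, 7); set L[3][1]=8

U[2][2] = 6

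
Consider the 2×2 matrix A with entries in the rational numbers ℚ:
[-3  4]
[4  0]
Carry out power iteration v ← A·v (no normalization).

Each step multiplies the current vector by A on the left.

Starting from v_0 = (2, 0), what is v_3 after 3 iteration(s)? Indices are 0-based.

v_3 = (-246, 200)

v_0 = (2, 0).
v_1 = A·v_0 = (-6, 8).
v_2 = A·v_1 = (50, -24).
v_3 = A·v_2 = (-246, 200).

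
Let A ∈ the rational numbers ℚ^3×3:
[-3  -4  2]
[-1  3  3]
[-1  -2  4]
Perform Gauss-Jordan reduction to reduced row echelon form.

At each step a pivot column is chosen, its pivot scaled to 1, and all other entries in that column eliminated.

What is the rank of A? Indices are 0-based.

[1] R0 /= -3  ⇒  (1, 4/3, -2/3)
     R1 -= -1·R0  ⇒  (0, 13/3, 7/3)
     R2 -= -1·R0  ⇒  (0, -2/3, 10/3)
[2] R1 /= 13/3  ⇒  (0, 1, 7/13)
     R0 -= 4/3·R1  ⇒  (1, 0, -18/13)
     R2 -= -2/3·R1  ⇒  (0, 0, 48/13)
[3] R2 /= 48/13  ⇒  (0, 0, 1)
     R0 -= -18/13·R2  ⇒  (1, 0, 0)
     R1 -= 7/13·R2  ⇒  (0, 1, 0)

rank = 3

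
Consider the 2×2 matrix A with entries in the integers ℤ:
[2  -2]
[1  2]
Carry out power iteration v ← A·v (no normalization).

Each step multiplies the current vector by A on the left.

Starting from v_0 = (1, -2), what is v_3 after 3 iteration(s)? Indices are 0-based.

v_3 = (36, 18)

v_0 = (1, -2).
v_1 = A·v_0 = (6, -3).
v_2 = A·v_1 = (18, 0).
v_3 = A·v_2 = (36, 18).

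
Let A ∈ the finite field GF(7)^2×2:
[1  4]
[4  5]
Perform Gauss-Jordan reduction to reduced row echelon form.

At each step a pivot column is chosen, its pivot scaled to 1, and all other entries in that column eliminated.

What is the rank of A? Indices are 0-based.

pivot(0,0)=1: scale R0 → (1, 4)
  clear (1,0): R1 −= (4)R0 → (0, 3)
pivot(1,1)=3: scale R1 → (0, 1)
  clear (0,1): R0 −= (4)R1 → (1, 0)

rank = 2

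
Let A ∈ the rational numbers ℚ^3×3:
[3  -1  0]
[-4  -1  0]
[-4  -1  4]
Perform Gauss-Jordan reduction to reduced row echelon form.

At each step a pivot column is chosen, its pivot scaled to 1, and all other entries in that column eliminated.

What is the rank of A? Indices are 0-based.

rank = 3

step 1: normalize row 0 (÷3) = (1, -1/3, 0)
  row 1: subtract -4×row0 = (0, -7/3, 0)
  row 2: subtract -4×row0 = (0, -7/3, 4)
step 2: normalize row 1 (÷-7/3) = (0, 1, 0)
  row 0: subtract -1/3×row1 = (1, 0, 0)
  row 2: subtract -7/3×row1 = (0, 0, 4)
step 3: normalize row 2 (÷4) = (0, 0, 1)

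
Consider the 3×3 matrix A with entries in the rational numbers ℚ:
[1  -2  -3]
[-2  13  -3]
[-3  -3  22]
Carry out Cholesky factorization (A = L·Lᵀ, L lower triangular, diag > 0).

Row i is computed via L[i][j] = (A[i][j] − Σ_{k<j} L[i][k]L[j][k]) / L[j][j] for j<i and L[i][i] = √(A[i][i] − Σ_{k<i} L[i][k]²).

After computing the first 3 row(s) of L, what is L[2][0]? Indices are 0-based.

L[2][0] = -3

Step 1: L[0][0] = √(1) = 1.
  L[1][0] = (-2) / L[0][0] = -2.
Step 2: L[1][1] = √(9) = 3.
  L[2][0] = (-3) / L[0][0] = -3.
  L[2][1] = (-9) / L[1][1] = -3.
Step 3: L[2][2] = √(4) = 2.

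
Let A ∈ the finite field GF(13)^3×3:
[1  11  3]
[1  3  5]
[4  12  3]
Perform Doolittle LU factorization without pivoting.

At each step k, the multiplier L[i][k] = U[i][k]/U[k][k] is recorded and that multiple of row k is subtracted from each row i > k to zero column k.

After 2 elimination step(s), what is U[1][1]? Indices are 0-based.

Step 1: pivot at (0,0) is 1.
  row1 ← row1 − (1)·row0  ⇒  L[1][0]=1, U row1=(0, 5, 2)
  row2 ← row2 − (4)·row0  ⇒  L[2][0]=4, U row2=(0, 7, 4)
Step 2: pivot at (1,1) is 5.
  row2 ← row2 − (4)·row1  ⇒  L[2][1]=4, U row2=(0, 0, 9)

U[1][1] = 5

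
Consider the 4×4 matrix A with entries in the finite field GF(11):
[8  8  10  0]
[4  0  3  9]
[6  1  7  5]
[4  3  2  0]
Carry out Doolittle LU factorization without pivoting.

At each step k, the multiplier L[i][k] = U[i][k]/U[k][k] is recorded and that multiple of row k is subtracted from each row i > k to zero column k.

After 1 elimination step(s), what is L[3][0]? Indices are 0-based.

L[3][0] = 6

k=0: U[0][0]=8
  eliminate (1,0): mult=6, new row 1: (0, 7, 9, 9); set L[1][0]=6
  eliminate (2,0): mult=9, new row 2: (0, 6, 5, 5); set L[2][0]=9
  eliminate (3,0): mult=6, new row 3: (0, 10, 8, 0); set L[3][0]=6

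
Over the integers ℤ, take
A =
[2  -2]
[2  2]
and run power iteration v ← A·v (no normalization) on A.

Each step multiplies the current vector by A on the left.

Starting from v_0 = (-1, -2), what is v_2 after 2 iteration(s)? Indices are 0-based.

v_0 = (-1, -2).
v_1 = A·v_0 = (2, -6).
v_2 = A·v_1 = (16, -8).

v_2 = (16, -8)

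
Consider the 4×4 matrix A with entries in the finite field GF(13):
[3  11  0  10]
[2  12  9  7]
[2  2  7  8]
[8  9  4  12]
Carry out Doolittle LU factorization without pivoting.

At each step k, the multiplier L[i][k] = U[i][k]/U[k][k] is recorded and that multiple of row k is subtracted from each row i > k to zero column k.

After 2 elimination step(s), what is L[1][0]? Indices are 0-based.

k=0: U[0][0]=3
  eliminate (1,0): mult=5, new row 1: (0, 9, 9, 9); set L[1][0]=5
  eliminate (2,0): mult=5, new row 2: (0, 12, 7, 10); set L[2][0]=5
  eliminate (3,0): mult=7, new row 3: (0, 10, 4, 7); set L[3][0]=7
k=1: U[1][1]=9
  eliminate (2,1): mult=10, new row 2: (0, 0, 8, 11); set L[2][1]=10
  eliminate (3,1): mult=4, new row 3: (0, 0, 7, 10); set L[3][1]=4

L[1][0] = 5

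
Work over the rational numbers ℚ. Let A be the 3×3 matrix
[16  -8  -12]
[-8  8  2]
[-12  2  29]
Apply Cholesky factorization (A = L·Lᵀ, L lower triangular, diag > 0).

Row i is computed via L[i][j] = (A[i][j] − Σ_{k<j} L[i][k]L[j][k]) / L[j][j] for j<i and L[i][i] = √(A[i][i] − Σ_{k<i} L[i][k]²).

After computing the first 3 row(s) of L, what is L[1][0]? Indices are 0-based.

Step 1: L[0][0] = √(16) = 4.
  L[1][0] = (-8) / L[0][0] = -2.
Step 2: L[1][1] = √(4) = 2.
  L[2][0] = (-12) / L[0][0] = -3.
  L[2][1] = (-4) / L[1][1] = -2.
Step 3: L[2][2] = √(16) = 4.

L[1][0] = -2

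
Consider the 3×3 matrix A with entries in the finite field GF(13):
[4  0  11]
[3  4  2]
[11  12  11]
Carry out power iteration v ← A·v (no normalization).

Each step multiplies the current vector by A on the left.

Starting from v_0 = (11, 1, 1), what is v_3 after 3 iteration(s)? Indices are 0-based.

v_0 = (11, 1, 1).
v_1 = A·v_0 = (3, 0, 1).
v_2 = A·v_1 = (10, 11, 5).
v_3 = A·v_2 = (4, 6, 11).

v_3 = (4, 6, 11)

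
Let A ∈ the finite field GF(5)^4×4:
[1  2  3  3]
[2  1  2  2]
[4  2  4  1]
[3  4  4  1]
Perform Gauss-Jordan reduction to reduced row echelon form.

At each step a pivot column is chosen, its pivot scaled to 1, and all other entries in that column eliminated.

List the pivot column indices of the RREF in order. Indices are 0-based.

step 1: normalize row 0 (÷1) = (1, 2, 3, 3)
  row 1: subtract 2×row0 = (0, 2, 1, 1)
  row 2: subtract 4×row0 = (0, 4, 2, 4)
  row 3: subtract 3×row0 = (0, 3, 0, 2)
step 2: normalize row 1 (÷2) = (0, 1, 3, 3)
  row 0: subtract 2×row1 = (1, 0, 2, 2)
  row 2: subtract 4×row1 = (0, 0, 0, 2)
  row 3: subtract 3×row1 = (0, 0, 1, 3)
step 3: exchange rows 2,3
step 3: normalize row 2 (÷1) = (0, 0, 1, 3)
  row 0: subtract 2×row2 = (1, 0, 0, 1)
  row 1: subtract 3×row2 = (0, 1, 0, 4)
step 4: normalize row 3 (÷2) = (0, 0, 0, 1)
  row 0: subtract 1×row3 = (1, 0, 0, 0)
  row 1: subtract 4×row3 = (0, 1, 0, 0)
  row 2: subtract 3×row3 = (0, 0, 1, 0)

pivot columns: 0, 1, 2, 3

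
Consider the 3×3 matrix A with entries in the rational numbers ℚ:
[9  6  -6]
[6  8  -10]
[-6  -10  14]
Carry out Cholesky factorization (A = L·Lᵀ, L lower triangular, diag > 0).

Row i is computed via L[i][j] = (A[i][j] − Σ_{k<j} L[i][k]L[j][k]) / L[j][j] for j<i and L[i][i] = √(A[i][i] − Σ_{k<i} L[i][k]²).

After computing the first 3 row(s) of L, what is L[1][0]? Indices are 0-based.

L[1][0] = 2

Step 1: L[0][0] = √(9) = 3.
  L[1][0] = (6) / L[0][0] = 2.
Step 2: L[1][1] = √(4) = 2.
  L[2][0] = (-6) / L[0][0] = -2.
  L[2][1] = (-6) / L[1][1] = -3.
Step 3: L[2][2] = √(1) = 1.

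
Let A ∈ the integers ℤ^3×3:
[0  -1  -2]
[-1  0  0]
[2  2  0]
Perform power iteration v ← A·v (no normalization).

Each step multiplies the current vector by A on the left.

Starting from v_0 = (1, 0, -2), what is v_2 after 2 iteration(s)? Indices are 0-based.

v_2 = (-3, -4, 6)

v_0 = (1, 0, -2).
v_1 = A·v_0 = (4, -1, 2).
v_2 = A·v_1 = (-3, -4, 6).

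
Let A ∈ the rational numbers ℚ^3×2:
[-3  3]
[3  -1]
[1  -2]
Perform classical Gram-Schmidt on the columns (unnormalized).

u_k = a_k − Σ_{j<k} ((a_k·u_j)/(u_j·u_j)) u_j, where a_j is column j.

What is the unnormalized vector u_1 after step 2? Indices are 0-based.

u_1 = (15/19, 23/19, -24/19)

Step 1: u_0 = a_0 = (-3, 3, 1).
Step 2: u_1 = a_1 − (-14/19)·u_0 = (15/19, 23/19, -24/19).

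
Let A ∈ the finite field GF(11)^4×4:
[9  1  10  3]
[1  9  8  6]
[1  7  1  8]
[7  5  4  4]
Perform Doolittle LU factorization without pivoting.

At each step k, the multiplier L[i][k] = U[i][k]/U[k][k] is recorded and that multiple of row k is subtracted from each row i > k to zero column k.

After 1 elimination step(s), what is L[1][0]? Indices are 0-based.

k=0: U[0][0]=9
  eliminate (1,0): mult=5, new row 1: (0, 4, 2, 2); set L[1][0]=5
  eliminate (2,0): mult=5, new row 2: (0, 2, 6, 4); set L[2][0]=5
  eliminate (3,0): mult=2, new row 3: (0, 3, 6, 9); set L[3][0]=2

L[1][0] = 5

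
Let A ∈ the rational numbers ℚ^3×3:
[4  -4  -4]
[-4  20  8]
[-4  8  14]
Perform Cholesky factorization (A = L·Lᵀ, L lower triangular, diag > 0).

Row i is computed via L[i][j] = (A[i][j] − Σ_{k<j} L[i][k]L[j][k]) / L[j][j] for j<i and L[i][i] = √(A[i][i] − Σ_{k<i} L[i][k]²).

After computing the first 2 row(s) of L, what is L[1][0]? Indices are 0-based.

L[1][0] = -2

Step 1: L[0][0] = √(4) = 2.
  L[1][0] = (-4) / L[0][0] = -2.
Step 2: L[1][1] = √(16) = 4.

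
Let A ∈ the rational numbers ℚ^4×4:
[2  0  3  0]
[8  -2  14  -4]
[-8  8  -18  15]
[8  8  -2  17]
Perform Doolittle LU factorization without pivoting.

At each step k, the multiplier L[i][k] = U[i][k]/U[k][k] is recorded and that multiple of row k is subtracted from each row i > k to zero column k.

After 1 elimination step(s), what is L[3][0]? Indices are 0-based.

L[3][0] = 4

k=0: U[0][0]=2
  eliminate (1,0): mult=4, new row 1: (0, -2, 2, -4); set L[1][0]=4
  eliminate (2,0): mult=-4, new row 2: (0, 8, -6, 15); set L[2][0]=-4
  eliminate (3,0): mult=4, new row 3: (0, 8, -14, 17); set L[3][0]=4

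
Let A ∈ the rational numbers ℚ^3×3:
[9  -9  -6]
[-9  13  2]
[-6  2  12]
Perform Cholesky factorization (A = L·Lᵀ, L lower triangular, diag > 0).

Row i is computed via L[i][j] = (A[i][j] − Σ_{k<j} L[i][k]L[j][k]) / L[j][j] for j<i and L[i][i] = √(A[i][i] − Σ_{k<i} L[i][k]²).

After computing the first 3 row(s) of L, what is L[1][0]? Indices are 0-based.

L[1][0] = -3

Step 1: L[0][0] = √(9) = 3.
  L[1][0] = (-9) / L[0][0] = -3.
Step 2: L[1][1] = √(4) = 2.
  L[2][0] = (-6) / L[0][0] = -2.
  L[2][1] = (-4) / L[1][1] = -2.
Step 3: L[2][2] = √(4) = 2.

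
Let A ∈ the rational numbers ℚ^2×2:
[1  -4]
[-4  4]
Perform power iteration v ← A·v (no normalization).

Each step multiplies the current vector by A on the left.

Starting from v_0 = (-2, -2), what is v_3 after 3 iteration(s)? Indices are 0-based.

v_3 = (102, -120)

v_0 = (-2, -2).
v_1 = A·v_0 = (6, 0).
v_2 = A·v_1 = (6, -24).
v_3 = A·v_2 = (102, -120).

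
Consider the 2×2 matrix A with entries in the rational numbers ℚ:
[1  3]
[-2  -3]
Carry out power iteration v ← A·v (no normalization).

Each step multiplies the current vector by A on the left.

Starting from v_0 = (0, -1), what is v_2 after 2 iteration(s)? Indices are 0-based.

v_0 = (0, -1).
v_1 = A·v_0 = (-3, 3).
v_2 = A·v_1 = (6, -3).

v_2 = (6, -3)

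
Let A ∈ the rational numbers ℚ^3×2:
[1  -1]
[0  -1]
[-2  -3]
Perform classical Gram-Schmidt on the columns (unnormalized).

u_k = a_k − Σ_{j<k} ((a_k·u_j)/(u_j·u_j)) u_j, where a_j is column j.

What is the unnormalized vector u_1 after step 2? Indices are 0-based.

u_1 = (-2, -1, -1)

Step 1: u_0 = a_0 = (1, 0, -2).
Step 2: u_1 = a_1 − (1)·u_0 = (-2, -1, -1).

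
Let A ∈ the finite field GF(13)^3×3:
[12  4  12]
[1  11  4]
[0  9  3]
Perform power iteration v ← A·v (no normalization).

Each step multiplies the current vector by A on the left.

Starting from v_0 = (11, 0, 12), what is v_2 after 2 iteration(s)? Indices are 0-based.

v_0 = (11, 0, 12).
v_1 = A·v_0 = (3, 7, 10).
v_2 = A·v_1 = (2, 3, 2).

v_2 = (2, 3, 2)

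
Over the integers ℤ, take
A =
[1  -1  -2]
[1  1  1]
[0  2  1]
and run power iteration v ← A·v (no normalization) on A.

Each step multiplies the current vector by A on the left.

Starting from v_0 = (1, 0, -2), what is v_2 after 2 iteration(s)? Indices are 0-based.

v_0 = (1, 0, -2).
v_1 = A·v_0 = (5, -1, -2).
v_2 = A·v_1 = (10, 2, -4).

v_2 = (10, 2, -4)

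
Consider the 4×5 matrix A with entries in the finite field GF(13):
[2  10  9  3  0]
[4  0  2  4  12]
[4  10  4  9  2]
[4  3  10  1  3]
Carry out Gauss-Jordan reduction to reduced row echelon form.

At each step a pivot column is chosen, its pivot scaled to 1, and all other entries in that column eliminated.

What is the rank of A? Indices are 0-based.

rank = 4

pivot(0,0)=2: scale R0 → (1, 5, 11, 8, 0)
  clear (1,0): R1 −= (4)R0 → (0, 6, 10, 11, 12)
  clear (2,0): R2 −= (4)R0 → (0, 3, 12, 3, 2)
  clear (3,0): R3 −= (4)R0 → (0, 9, 5, 8, 3)
pivot(1,1)=6: scale R1 → (0, 1, 6, 4, 2)
  clear (0,1): R0 −= (5)R1 → (1, 0, 7, 1, 3)
  clear (2,1): R2 −= (3)R1 → (0, 0, 7, 4, 9)
  clear (3,1): R3 −= (9)R1 → (0, 0, 3, 11, 11)
pivot(2,2)=7: scale R2 → (0, 0, 1, 8, 5)
  clear (0,2): R0 −= (7)R2 → (1, 0, 0, 10, 7)
  clear (1,2): R1 −= (6)R2 → (0, 1, 0, 8, 11)
  clear (3,2): R3 −= (3)R2 → (0, 0, 0, 0, 9)
col 3: no nonzero at/below row 3; advance.
pivot(3,4)=9: scale R3 → (0, 0, 0, 0, 1)
  clear (0,4): R0 −= (7)R3 → (1, 0, 0, 10, 0)
  clear (1,4): R1 −= (11)R3 → (0, 1, 0, 8, 0)
  clear (2,4): R2 −= (5)R3 → (0, 0, 1, 8, 0)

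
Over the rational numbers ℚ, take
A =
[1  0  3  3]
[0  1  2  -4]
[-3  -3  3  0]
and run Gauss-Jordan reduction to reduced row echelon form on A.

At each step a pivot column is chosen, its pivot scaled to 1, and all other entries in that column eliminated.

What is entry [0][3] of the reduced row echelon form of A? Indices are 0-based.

pivot(0,0)=1: scale R0 → (1, 0, 3, 3)
  clear (2,0): R2 −= (-3)R0 → (0, -3, 12, 9)
pivot(1,1)=1: scale R1 → (0, 1, 2, -4)
  clear (2,1): R2 −= (-3)R1 → (0, 0, 18, -3)
pivot(2,2)=18: scale R2 → (0, 0, 1, -1/6)
  clear (0,2): R0 −= (3)R2 → (1, 0, 0, 7/2)
  clear (1,2): R1 −= (2)R2 → (0, 1, 0, -11/3)

M[0][3] = 7/2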